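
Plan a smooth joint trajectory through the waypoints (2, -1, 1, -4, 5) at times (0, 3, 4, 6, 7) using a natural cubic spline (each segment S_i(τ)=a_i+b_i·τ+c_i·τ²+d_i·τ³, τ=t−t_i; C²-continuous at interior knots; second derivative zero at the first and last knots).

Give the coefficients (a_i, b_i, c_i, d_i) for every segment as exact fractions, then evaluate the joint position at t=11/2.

Δ: Δ0=-1, Δ1=2, Δ2=-5/2, Δ3=9
row 1: diag=8, rhs=18; c'=1/8, d'=9/4
row 2: denom=6−1·1/8=47/8; d'=(-27−1·9/4)/(47/8)=-234/47
row 3: denom=6−2·16/47=250/47; d'=(69−2·-234/47)/(250/47)=3711/250
back: M3=3711/250
back: M2=-234/47−16/47·3711/250=-1254/125
back: M1=9/4−1/8·-1254/125=438/125
M: M0=0, M1=438/125, M2=-1254/125, M3=3711/250, M4=0
seg 0: a=2, c=M0/2=0, d=(M1−M0)/(6·3)=73/375, b=Δ0−h0·(2M0+M1)/6=-344/125
seg 1: a=-1, c=M1/2=219/125, d=(M2−M1)/(6·1)=-282/125, b=Δ1−h1·(2M1+M2)/6=313/125
seg 2: a=1, c=M2/2=-627/125, d=(M3−M2)/(6·2)=2073/1000, b=Δ2−h2·(2M2+M3)/6=-19/25
seg 3: a=-4, c=M3/2=3711/500, d=(M4−M3)/(6·1)=-1237/500, b=Δ3−h3·(2M3+M4)/6=1013/250
t_q=11/2 → seg 2, τ=3/2; S=1+-19/25·τ+-627/125·τ²+2073/1000·τ³=-35437/8000

  seg 0: a=2 b=-344/125 c=0 d=73/375
  seg 1: a=-1 b=313/125 c=219/125 d=-282/125
  seg 2: a=1 b=-19/25 c=-627/125 d=2073/1000
  seg 3: a=-4 b=1013/250 c=3711/500 d=-1237/500
S(11/2) = -35437/8000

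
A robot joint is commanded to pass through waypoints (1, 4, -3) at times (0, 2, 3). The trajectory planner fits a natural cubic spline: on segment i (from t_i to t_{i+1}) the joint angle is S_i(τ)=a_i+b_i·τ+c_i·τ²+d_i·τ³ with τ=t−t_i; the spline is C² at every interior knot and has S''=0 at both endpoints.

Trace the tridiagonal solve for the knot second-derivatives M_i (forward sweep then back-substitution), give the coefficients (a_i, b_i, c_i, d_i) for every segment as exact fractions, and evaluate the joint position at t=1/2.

Δ: Δ0=3/2, Δ1=-7
row 1: diag=6, rhs=-51; c'=1/6, d'=-17/2
back: M1=-17/2
M: M0=0, M1=-17/2, M2=0
seg 0: a=1, c=M0/2=0, d=(M1−M0)/(6·2)=-17/24, b=Δ0−h0·(2M0+M1)/6=13/3
seg 1: a=4, c=M1/2=-17/4, d=(M2−M1)/(6·1)=17/12, b=Δ1−h1·(2M1+M2)/6=-25/6
t_q=1/2 → seg 0, τ=1/2; S=1+13/3·τ+0·τ²+-17/24·τ³=197/64

  seg 0: a=1 b=13/3 c=0 d=-17/24
  seg 1: a=4 b=-25/6 c=-17/4 d=17/12
S(1/2) = 197/64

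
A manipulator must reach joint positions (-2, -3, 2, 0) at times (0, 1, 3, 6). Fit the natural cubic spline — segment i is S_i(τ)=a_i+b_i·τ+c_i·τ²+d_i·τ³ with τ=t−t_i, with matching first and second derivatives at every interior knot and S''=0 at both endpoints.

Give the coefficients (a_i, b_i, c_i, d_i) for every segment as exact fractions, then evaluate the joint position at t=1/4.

Δ: Δ0=-1, Δ1=5/2, Δ2=-2/3
row 1: diag=6, rhs=21; c'=1/3, d'=7/2
row 2: denom=10−2·1/3=28/3; d'=(-19−2·7/2)/(28/3)=-39/14
back: M2=-39/14
back: M1=7/2−1/3·-39/14=31/7
M: M0=0, M1=31/7, M2=-39/14, M3=0
seg 0: a=-2, c=M0/2=0, d=(M1−M0)/(6·1)=31/42, b=Δ0−h0·(2M0+M1)/6=-73/42
seg 1: a=-3, c=M1/2=31/14, d=(M2−M1)/(6·2)=-101/168, b=Δ1−h1·(2M1+M2)/6=10/21
seg 2: a=2, c=M2/2=-39/28, d=(M3−M2)/(6·3)=13/84, b=Δ2−h2·(2M2+M3)/6=89/42
t_q=1/4 → seg 0, τ=1/4; S=-2+-73/42·τ+0·τ²+31/42·τ³=-2171/896

  seg 0: a=-2 b=-73/42 c=0 d=31/42
  seg 1: a=-3 b=10/21 c=31/14 d=-101/168
  seg 2: a=2 b=89/42 c=-39/28 d=13/84
S(1/4) = -2171/896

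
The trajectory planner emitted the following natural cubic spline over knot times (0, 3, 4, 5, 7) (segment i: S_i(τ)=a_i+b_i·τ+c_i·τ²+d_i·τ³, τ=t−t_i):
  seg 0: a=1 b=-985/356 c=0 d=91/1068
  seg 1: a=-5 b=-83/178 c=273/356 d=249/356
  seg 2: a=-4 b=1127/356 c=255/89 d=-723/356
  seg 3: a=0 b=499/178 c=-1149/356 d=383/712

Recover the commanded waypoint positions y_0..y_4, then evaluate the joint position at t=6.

y_0=1 y_1=-5 y_2=-4 y_3=0 y_4=-3
S(6) = 81/712

y_0 = S_0(0) = a_0 = 1
y_1 = S_1(0) = a_1 = -5
y_2 = S_2(0) = a_2 = -4
y_3 = S_3(0) = a_3 = 0
y_4 = S_3(2) = -3
t_q=6 is in segment 3 (τ=1); S_3(τ)=81/712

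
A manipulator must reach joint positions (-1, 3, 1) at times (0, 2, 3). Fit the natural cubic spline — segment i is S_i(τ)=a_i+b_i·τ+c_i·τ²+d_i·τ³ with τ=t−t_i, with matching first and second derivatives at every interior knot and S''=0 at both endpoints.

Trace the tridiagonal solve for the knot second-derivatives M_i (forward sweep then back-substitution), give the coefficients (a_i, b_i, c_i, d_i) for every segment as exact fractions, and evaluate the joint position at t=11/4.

  seg 0: a=-1 b=10/3 c=0 d=-1/3
  seg 1: a=3 b=-2/3 c=-2 d=2/3
S(11/4) = 53/32

Δ: Δ0=2, Δ1=-2
row 1: diag=6, rhs=-24; c'=1/6, d'=-4
back: M1=-4
M: M0=0, M1=-4, M2=0
seg 0: a=-1, c=M0/2=0, d=(M1−M0)/(6·2)=-1/3, b=Δ0−h0·(2M0+M1)/6=10/3
seg 1: a=3, c=M1/2=-2, d=(M2−M1)/(6·1)=2/3, b=Δ1−h1·(2M1+M2)/6=-2/3
t_q=11/4 → seg 1, τ=3/4; S=3+-2/3·τ+-2·τ²+2/3·τ³=53/32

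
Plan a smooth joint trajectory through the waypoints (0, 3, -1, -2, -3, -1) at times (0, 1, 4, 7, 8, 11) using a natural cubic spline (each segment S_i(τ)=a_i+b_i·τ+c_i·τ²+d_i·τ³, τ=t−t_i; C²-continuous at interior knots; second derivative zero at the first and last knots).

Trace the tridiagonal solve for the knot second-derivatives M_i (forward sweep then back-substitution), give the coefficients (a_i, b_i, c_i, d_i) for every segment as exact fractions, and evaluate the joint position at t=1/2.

  seg 0: a=0 b=5977/1635 c=0 d=-1072/1635
  seg 1: a=3 b=2761/1635 c=-1072/545 d=523/1635
  seg 2: a=-1 b=-2414/1635 c=497/545 d=-868/4905
  seg 3: a=-2 b=-256/327 c=-371/545 d=758/1635
  seg 4: a=-3 b=-1232/1635 c=387/545 d=-43/545
S(1/2) = 1903/1090

Δ: Δ0=3, Δ1=-4/3, Δ2=-1/3, Δ3=-1, Δ4=2/3
row 1: diag=8, rhs=-26; c'=3/8, d'=-13/4
row 2: denom=12−3·3/8=87/8; d'=(6−3·-13/4)/(87/8)=42/29
row 3: denom=8−3·8/29=208/29; d'=(-4−3·42/29)/(208/29)=-121/104
row 4: denom=8−1·29/208=1635/208; d'=(10−1·-121/104)/(1635/208)=774/545
back: M4=774/545
back: M3=-121/104−29/208·774/545=-742/545
back: M2=42/29−8/29·-742/545=994/545
back: M1=-13/4−3/8·994/545=-2144/545
M: M0=0, M1=-2144/545, M2=994/545, M3=-742/545, M4=774/545, M5=0
seg 0: a=0, c=M0/2=0, d=(M1−M0)/(6·1)=-1072/1635, b=Δ0−h0·(2M0+M1)/6=5977/1635
seg 1: a=3, c=M1/2=-1072/545, d=(M2−M1)/(6·3)=523/1635, b=Δ1−h1·(2M1+M2)/6=2761/1635
seg 2: a=-1, c=M2/2=497/545, d=(M3−M2)/(6·3)=-868/4905, b=Δ2−h2·(2M2+M3)/6=-2414/1635
seg 3: a=-2, c=M3/2=-371/545, d=(M4−M3)/(6·1)=758/1635, b=Δ3−h3·(2M3+M4)/6=-256/327
seg 4: a=-3, c=M4/2=387/545, d=(M5−M4)/(6·3)=-43/545, b=Δ4−h4·(2M4+M5)/6=-1232/1635
t_q=1/2 → seg 0, τ=1/2; S=0+5977/1635·τ+0·τ²+-1072/1635·τ³=1903/1090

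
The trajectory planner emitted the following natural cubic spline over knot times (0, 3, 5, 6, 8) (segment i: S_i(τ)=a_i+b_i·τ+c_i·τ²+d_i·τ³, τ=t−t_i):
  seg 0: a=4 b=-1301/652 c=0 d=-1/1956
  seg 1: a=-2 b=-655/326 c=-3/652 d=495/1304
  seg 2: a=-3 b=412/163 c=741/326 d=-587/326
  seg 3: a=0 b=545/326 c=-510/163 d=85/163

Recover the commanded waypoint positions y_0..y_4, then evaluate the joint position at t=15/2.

y_0 = S_0(0) = a_0 = 4
y_1 = S_1(0) = a_1 = -2
y_2 = S_2(0) = a_2 = -3
y_3 = S_3(0) = a_3 = 0
y_4 = S_3(2) = -5
t_q=15/2 is in segment 3 (τ=3/2); S_3(τ)=-3615/1304

y_0=4 y_1=-2 y_2=-3 y_3=0 y_4=-5
S(15/2) = -3615/1304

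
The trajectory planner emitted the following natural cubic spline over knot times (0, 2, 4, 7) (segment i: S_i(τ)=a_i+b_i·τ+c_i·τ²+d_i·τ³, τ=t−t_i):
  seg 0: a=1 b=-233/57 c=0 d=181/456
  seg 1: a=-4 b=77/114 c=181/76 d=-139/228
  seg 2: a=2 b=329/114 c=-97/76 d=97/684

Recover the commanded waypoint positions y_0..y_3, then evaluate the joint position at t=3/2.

y_0 = S_0(0) = a_0 = 1
y_1 = S_1(0) = a_1 = -4
y_2 = S_2(0) = a_2 = 2
y_3 = S_2(3) = 3
t_q=3/2 is in segment 0 (τ=3/2); S_0(τ)=-4611/1216

y_0=1 y_1=-4 y_2=2 y_3=3
S(3/2) = -4611/1216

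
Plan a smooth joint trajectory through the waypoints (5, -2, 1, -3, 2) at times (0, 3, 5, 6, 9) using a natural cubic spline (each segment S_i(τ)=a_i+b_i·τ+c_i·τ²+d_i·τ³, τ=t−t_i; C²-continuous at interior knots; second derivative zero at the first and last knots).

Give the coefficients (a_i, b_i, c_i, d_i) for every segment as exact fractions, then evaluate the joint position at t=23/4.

  seg 0: a=5 b=-3721/876 c=0 d=559/2628
  seg 1: a=-2 b=655/438 c=559/292 d=-1675/1752
  seg 2: a=1 b=-508/219 c=-279/73 d=469/219
  seg 3: a=-3 b=-775/219 c=190/73 d=-190/657
S(23/4) = -9279/4672

Δ: Δ0=-7/3, Δ1=3/2, Δ2=-4, Δ3=5/3
row 1: diag=10, rhs=23; c'=1/5, d'=23/10
row 2: denom=6−2·1/5=28/5; d'=(-33−2·23/10)/(28/5)=-47/7
row 3: denom=8−1·5/28=219/28; d'=(34−1·-47/7)/(219/28)=380/73
back: M3=380/73
back: M2=-47/7−5/28·380/73=-558/73
back: M1=23/10−1/5·-558/73=559/146
M: M0=0, M1=559/146, M2=-558/73, M3=380/73, M4=0
seg 0: a=5, c=M0/2=0, d=(M1−M0)/(6·3)=559/2628, b=Δ0−h0·(2M0+M1)/6=-3721/876
seg 1: a=-2, c=M1/2=559/292, d=(M2−M1)/(6·2)=-1675/1752, b=Δ1−h1·(2M1+M2)/6=655/438
seg 2: a=1, c=M2/2=-279/73, d=(M3−M2)/(6·1)=469/219, b=Δ2−h2·(2M2+M3)/6=-508/219
seg 3: a=-3, c=M3/2=190/73, d=(M4−M3)/(6·3)=-190/657, b=Δ3−h3·(2M3+M4)/6=-775/219
t_q=23/4 → seg 2, τ=3/4; S=1+-508/219·τ+-279/73·τ²+469/219·τ³=-9279/4672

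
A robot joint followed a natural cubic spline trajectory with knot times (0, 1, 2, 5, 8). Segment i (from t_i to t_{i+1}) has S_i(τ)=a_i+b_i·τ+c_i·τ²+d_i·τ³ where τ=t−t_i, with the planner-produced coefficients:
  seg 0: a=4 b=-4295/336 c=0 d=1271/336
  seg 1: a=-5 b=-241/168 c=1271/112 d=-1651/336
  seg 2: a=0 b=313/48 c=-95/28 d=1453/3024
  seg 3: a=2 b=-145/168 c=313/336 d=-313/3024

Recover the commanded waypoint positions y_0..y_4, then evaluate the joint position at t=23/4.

y_0=4 y_1=-5 y_2=0 y_3=2 y_4=5
S(23/4) = 1877/1024

y_0 = S_0(0) = a_0 = 4
y_1 = S_1(0) = a_1 = -5
y_2 = S_2(0) = a_2 = 0
y_3 = S_3(0) = a_3 = 2
y_4 = S_3(3) = 5
t_q=23/4 is in segment 3 (τ=3/4); S_3(τ)=1877/1024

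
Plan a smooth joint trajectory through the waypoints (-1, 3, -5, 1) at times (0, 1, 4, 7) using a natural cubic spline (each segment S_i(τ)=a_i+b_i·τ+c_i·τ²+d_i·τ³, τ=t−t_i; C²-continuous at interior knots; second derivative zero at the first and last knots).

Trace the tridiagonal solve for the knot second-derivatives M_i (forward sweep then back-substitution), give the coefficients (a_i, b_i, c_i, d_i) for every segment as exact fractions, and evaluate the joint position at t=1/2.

  seg 0: a=-1 b=442/87 c=0 d=-94/87
  seg 1: a=3 b=160/87 c=-94/29 d=454/783
  seg 2: a=-5 b=-170/87 c=172/87 d=-172/783
S(1/2) = 163/116

Δ: Δ0=4, Δ1=-8/3, Δ2=2
row 1: diag=8, rhs=-40; c'=3/8, d'=-5
row 2: denom=12−3·3/8=87/8; d'=(28−3·-5)/(87/8)=344/87
back: M2=344/87
back: M1=-5−3/8·344/87=-188/29
M: M0=0, M1=-188/29, M2=344/87, M3=0
seg 0: a=-1, c=M0/2=0, d=(M1−M0)/(6·1)=-94/87, b=Δ0−h0·(2M0+M1)/6=442/87
seg 1: a=3, c=M1/2=-94/29, d=(M2−M1)/(6·3)=454/783, b=Δ1−h1·(2M1+M2)/6=160/87
seg 2: a=-5, c=M2/2=172/87, d=(M3−M2)/(6·3)=-172/783, b=Δ2−h2·(2M2+M3)/6=-170/87
t_q=1/2 → seg 0, τ=1/2; S=-1+442/87·τ+0·τ²+-94/87·τ³=163/116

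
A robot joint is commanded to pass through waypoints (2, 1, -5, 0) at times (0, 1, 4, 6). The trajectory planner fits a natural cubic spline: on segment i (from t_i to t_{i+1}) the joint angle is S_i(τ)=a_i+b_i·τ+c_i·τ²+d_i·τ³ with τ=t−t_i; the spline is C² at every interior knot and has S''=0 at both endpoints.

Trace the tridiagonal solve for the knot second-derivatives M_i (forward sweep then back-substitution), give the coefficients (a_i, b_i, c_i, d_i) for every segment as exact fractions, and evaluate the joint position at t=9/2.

Δ: Δ0=-1, Δ1=-2, Δ2=5/2
row 1: diag=8, rhs=-6; c'=3/8, d'=-3/4
row 2: denom=10−3·3/8=71/8; d'=(27−3·-3/4)/(71/8)=234/71
back: M2=234/71
back: M1=-3/4−3/8·234/71=-141/71
M: M0=0, M1=-141/71, M2=234/71, M3=0
seg 0: a=2, c=M0/2=0, d=(M1−M0)/(6·1)=-47/142, b=Δ0−h0·(2M0+M1)/6=-95/142
seg 1: a=1, c=M1/2=-141/142, d=(M2−M1)/(6·3)=125/426, b=Δ1−h1·(2M1+M2)/6=-118/71
seg 2: a=-5, c=M2/2=117/71, d=(M3−M2)/(6·2)=-39/142, b=Δ2−h2·(2M2+M3)/6=43/142
t_q=9/2 → seg 2, τ=1/2; S=-5+43/142·τ+117/71·τ²+-39/142·τ³=-5079/1136

  seg 0: a=2 b=-95/142 c=0 d=-47/142
  seg 1: a=1 b=-118/71 c=-141/142 d=125/426
  seg 2: a=-5 b=43/142 c=117/71 d=-39/142
S(9/2) = -5079/1136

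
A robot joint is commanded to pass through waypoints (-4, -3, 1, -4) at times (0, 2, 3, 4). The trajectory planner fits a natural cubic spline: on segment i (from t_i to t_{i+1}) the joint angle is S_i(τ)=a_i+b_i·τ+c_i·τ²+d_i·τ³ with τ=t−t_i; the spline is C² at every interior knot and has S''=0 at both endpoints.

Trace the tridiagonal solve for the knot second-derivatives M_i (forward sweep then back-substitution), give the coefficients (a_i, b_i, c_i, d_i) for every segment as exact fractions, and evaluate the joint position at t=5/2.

  seg 0: a=-4 b=-3/2 c=0 d=1/2
  seg 1: a=-3 b=9/2 c=3 d=-7/2
  seg 2: a=1 b=0 c=-15/2 d=5/2
S(5/2) = -7/16

Δ: Δ0=1/2, Δ1=4, Δ2=-5
row 1: diag=6, rhs=21; c'=1/6, d'=7/2
row 2: denom=4−1·1/6=23/6; d'=(-54−1·7/2)/(23/6)=-15
back: M2=-15
back: M1=7/2−1/6·-15=6
M: M0=0, M1=6, M2=-15, M3=0
seg 0: a=-4, c=M0/2=0, d=(M1−M0)/(6·2)=1/2, b=Δ0−h0·(2M0+M1)/6=-3/2
seg 1: a=-3, c=M1/2=3, d=(M2−M1)/(6·1)=-7/2, b=Δ1−h1·(2M1+M2)/6=9/2
seg 2: a=1, c=M2/2=-15/2, d=(M3−M2)/(6·1)=5/2, b=Δ2−h2·(2M2+M3)/6=0
t_q=5/2 → seg 1, τ=1/2; S=-3+9/2·τ+3·τ²+-7/2·τ³=-7/16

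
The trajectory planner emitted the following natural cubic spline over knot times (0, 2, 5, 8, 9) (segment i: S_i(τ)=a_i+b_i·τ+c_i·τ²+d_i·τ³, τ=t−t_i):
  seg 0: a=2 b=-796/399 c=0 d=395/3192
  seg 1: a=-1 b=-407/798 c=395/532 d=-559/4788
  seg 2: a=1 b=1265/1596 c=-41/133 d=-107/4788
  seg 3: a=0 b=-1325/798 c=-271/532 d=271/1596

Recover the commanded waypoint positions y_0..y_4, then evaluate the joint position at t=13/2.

y_0=2 y_1=-1 y_2=1 y_3=0 y_4=-2
S(13/2) = 6043/4256

y_0 = S_0(0) = a_0 = 2
y_1 = S_1(0) = a_1 = -1
y_2 = S_2(0) = a_2 = 1
y_3 = S_3(0) = a_3 = 0
y_4 = S_3(1) = -2
t_q=13/2 is in segment 2 (τ=3/2); S_2(τ)=6043/4256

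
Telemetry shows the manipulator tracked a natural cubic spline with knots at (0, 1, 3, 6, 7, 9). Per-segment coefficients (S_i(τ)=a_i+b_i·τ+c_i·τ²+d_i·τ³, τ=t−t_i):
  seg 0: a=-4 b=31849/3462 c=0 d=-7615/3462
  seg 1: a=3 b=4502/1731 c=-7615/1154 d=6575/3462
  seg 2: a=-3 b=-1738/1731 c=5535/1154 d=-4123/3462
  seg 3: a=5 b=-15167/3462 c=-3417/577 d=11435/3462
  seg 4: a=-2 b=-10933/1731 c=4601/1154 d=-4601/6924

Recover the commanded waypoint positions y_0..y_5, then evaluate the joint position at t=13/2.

y_0 = S_0(0) = a_0 = -4
y_1 = S_1(0) = a_1 = 3
y_2 = S_2(0) = a_2 = -3
y_3 = S_3(0) = a_3 = 5
y_4 = S_4(0) = a_4 = -2
y_5 = S_4(2) = -4
t_q=13/2 is in segment 3 (τ=1/2); S_3(τ)=16081/9232

y_0=-4 y_1=3 y_2=-3 y_3=5 y_4=-2 y_5=-4
S(13/2) = 16081/9232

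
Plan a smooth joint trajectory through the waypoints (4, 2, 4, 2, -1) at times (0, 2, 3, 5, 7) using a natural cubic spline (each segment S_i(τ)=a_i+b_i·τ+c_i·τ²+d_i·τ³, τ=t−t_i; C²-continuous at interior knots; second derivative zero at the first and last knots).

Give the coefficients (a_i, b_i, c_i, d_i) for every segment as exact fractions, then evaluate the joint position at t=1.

Δ: Δ0=-1, Δ1=2, Δ2=-1, Δ3=-3/2
row 1: diag=6, rhs=18; c'=1/6, d'=3
row 2: denom=6−1·1/6=35/6; d'=(-18−1·3)/(35/6)=-18/5
row 3: denom=8−2·12/35=256/35; d'=(-3−2·-18/5)/(256/35)=147/256
back: M3=147/256
back: M2=-18/5−12/35·147/256=-243/64
back: M1=3−1/6·-243/64=465/128
M: M0=0, M1=465/128, M2=-243/64, M3=147/256, M4=0
seg 0: a=4, c=M0/2=0, d=(M1−M0)/(6·2)=155/512, b=Δ0−h0·(2M0+M1)/6=-283/128
seg 1: a=2, c=M1/2=465/256, d=(M2−M1)/(6·1)=-317/256, b=Δ1−h1·(2M1+M2)/6=91/64
seg 2: a=4, c=M2/2=-243/128, d=(M3−M2)/(6·2)=373/1024, b=Δ2−h2·(2M2+M3)/6=343/256
seg 3: a=2, c=M3/2=147/512, d=(M4−M3)/(6·2)=-49/1024, b=Δ3−h3·(2M3+M4)/6=-241/128
t_q=1 → seg 0, τ=1; S=4+-283/128·τ+0·τ²+155/512·τ³=1071/512

  seg 0: a=4 b=-283/128 c=0 d=155/512
  seg 1: a=2 b=91/64 c=465/256 d=-317/256
  seg 2: a=4 b=343/256 c=-243/128 d=373/1024
  seg 3: a=2 b=-241/128 c=147/512 d=-49/1024
S(1) = 1071/512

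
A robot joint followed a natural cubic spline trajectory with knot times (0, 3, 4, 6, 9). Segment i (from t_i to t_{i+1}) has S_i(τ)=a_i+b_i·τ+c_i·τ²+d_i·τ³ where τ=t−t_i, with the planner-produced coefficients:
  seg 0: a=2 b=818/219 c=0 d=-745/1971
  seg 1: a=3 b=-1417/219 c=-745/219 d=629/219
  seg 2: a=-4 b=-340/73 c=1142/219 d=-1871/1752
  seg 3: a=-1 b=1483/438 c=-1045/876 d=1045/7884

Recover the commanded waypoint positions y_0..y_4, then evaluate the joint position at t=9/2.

y_0 = S_0(0) = a_0 = 2
y_1 = S_1(0) = a_1 = 3
y_2 = S_2(0) = a_2 = -4
y_3 = S_3(0) = a_3 = -1
y_4 = S_3(3) = 2
t_q=9/2 is in segment 2 (τ=1/2); S_2(τ)=-24101/4672

y_0=2 y_1=3 y_2=-4 y_3=-1 y_4=2
S(9/2) = -24101/4672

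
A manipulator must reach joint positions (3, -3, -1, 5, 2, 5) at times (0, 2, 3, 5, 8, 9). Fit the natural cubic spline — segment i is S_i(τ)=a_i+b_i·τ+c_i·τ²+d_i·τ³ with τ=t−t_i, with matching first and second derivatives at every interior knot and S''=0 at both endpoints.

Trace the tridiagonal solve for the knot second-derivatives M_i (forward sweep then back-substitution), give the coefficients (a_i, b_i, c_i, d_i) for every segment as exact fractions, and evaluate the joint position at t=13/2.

Δ: Δ0=-3, Δ1=2, Δ2=3, Δ3=-1, Δ4=3
row 1: diag=6, rhs=30; c'=1/6, d'=5
row 2: denom=6−1·1/6=35/6; d'=(6−1·5)/(35/6)=6/35
row 3: denom=10−2·12/35=326/35; d'=(-24−2·6/35)/(326/35)=-426/163
row 4: denom=8−3·105/326=2293/326; d'=(24−3·-426/163)/(2293/326)=10380/2293
back: M4=10380/2293
back: M3=-426/163−105/326·10380/2293=-9336/2293
back: M2=6/35−12/35·-9336/2293=3594/2293
back: M1=5−1/6·3594/2293=10866/2293
M: M0=0, M1=10866/2293, M2=3594/2293, M3=-9336/2293, M4=10380/2293, M5=0
seg 0: a=3, c=M0/2=0, d=(M1−M0)/(6·2)=1811/4586, b=Δ0−h0·(2M0+M1)/6=-10501/2293
seg 1: a=-3, c=M1/2=5433/2293, d=(M2−M1)/(6·1)=-1212/2293, b=Δ1−h1·(2M1+M2)/6=365/2293
seg 2: a=-1, c=M2/2=1797/2293, d=(M3−M2)/(6·2)=-2155/4586, b=Δ2−h2·(2M2+M3)/6=7595/2293
seg 3: a=5, c=M3/2=-4668/2293, d=(M4−M3)/(6·3)=3286/6879, b=Δ3−h3·(2M3+M4)/6=1853/2293
seg 4: a=2, c=M4/2=5190/2293, d=(M5−M4)/(6·1)=-1730/2293, b=Δ4−h4·(2M4+M5)/6=3419/2293
t_q=13/2 → seg 3, τ=3/2; S=5+1853/2293·τ+-4668/2293·τ²+3286/6879·τ³=29753/9172

  seg 0: a=3 b=-10501/2293 c=0 d=1811/4586
  seg 1: a=-3 b=365/2293 c=5433/2293 d=-1212/2293
  seg 2: a=-1 b=7595/2293 c=1797/2293 d=-2155/4586
  seg 3: a=5 b=1853/2293 c=-4668/2293 d=3286/6879
  seg 4: a=2 b=3419/2293 c=5190/2293 d=-1730/2293
S(13/2) = 29753/9172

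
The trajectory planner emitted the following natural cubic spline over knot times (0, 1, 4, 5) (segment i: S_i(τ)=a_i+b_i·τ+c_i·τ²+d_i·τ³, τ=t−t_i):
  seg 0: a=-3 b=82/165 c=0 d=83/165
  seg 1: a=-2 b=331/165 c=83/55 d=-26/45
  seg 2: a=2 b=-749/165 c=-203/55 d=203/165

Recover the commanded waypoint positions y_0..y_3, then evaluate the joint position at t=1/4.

y_0 = S_0(0) = a_0 = -3
y_1 = S_1(0) = a_1 = -2
y_2 = S_2(0) = a_2 = 2
y_3 = S_2(1) = -5
t_q=1/4 is in segment 0 (τ=1/4); S_0(τ)=-2019/704

y_0=-3 y_1=-2 y_2=2 y_3=-5
S(1/4) = -2019/704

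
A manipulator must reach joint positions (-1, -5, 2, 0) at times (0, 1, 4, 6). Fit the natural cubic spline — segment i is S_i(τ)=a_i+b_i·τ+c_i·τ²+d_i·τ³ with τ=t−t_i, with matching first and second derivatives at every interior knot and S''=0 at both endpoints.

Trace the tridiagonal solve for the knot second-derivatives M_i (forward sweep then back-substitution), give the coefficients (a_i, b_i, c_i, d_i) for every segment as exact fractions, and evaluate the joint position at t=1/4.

  seg 0: a=-1 b=-1072/213 c=0 d=220/213
  seg 1: a=-5 b=-412/213 c=220/71 d=-119/213
  seg 2: a=2 b=335/213 c=-137/71 d=137/426
S(1/4) = -2547/1136

Δ: Δ0=-4, Δ1=7/3, Δ2=-1
row 1: diag=8, rhs=38; c'=3/8, d'=19/4
row 2: denom=10−3·3/8=71/8; d'=(-20−3·19/4)/(71/8)=-274/71
back: M2=-274/71
back: M1=19/4−3/8·-274/71=440/71
M: M0=0, M1=440/71, M2=-274/71, M3=0
seg 0: a=-1, c=M0/2=0, d=(M1−M0)/(6·1)=220/213, b=Δ0−h0·(2M0+M1)/6=-1072/213
seg 1: a=-5, c=M1/2=220/71, d=(M2−M1)/(6·3)=-119/213, b=Δ1−h1·(2M1+M2)/6=-412/213
seg 2: a=2, c=M2/2=-137/71, d=(M3−M2)/(6·2)=137/426, b=Δ2−h2·(2M2+M3)/6=335/213
t_q=1/4 → seg 0, τ=1/4; S=-1+-1072/213·τ+0·τ²+220/213·τ³=-2547/1136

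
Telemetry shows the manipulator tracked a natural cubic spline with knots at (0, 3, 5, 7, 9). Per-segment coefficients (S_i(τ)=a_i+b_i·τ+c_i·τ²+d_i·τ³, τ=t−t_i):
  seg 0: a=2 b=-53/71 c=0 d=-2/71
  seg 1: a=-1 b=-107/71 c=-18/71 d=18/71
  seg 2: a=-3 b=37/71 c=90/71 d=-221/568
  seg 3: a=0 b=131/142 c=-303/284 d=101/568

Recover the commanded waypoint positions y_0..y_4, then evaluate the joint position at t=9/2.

y_0 = S_0(0) = a_0 = 2
y_1 = S_1(0) = a_1 = -1
y_2 = S_2(0) = a_2 = -3
y_3 = S_3(0) = a_3 = 0
y_4 = S_3(2) = -1
t_q=9/2 is in segment 1 (τ=3/2); S_1(τ)=-845/284

y_0=2 y_1=-1 y_2=-3 y_3=0 y_4=-1
S(9/2) = -845/284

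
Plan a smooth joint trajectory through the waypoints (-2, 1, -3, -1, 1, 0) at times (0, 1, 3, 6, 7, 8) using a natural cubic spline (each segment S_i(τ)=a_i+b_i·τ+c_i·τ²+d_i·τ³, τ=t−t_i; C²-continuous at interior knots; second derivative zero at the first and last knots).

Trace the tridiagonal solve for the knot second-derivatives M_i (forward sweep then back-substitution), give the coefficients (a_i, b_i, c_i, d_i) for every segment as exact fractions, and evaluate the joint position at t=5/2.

Δ: Δ0=3, Δ1=-2, Δ2=2/3, Δ3=2, Δ4=-1
row 1: diag=6, rhs=-30; c'=1/3, d'=-5
row 2: denom=10−2·1/3=28/3; d'=(16−2·-5)/(28/3)=39/14
row 3: denom=8−3·9/28=197/28; d'=(8−3·39/14)/(197/28)=-10/197
row 4: denom=4−1·28/197=760/197; d'=(-18−1·-10/197)/(760/197)=-442/95
back: M4=-442/95
back: M3=-10/197−28/197·-442/95=58/95
back: M2=39/14−9/28·58/95=246/95
back: M1=-5−1/3·246/95=-557/95
M: M0=0, M1=-557/95, M2=246/95, M3=58/95, M4=-442/95, M5=0
seg 0: a=-2, c=M0/2=0, d=(M1−M0)/(6·1)=-557/570, b=Δ0−h0·(2M0+M1)/6=2267/570
seg 1: a=1, c=M1/2=-557/190, d=(M2−M1)/(6·2)=803/1140, b=Δ1−h1·(2M1+M2)/6=298/285
seg 2: a=-3, c=M2/2=123/95, d=(M3−M2)/(6·3)=-94/855, b=Δ2−h2·(2M2+M3)/6=-127/57
seg 3: a=-1, c=M3/2=29/95, d=(M4−M3)/(6·1)=-50/57, b=Δ3−h3·(2M3+M4)/6=733/285
seg 4: a=1, c=M4/2=-221/95, d=(M5−M4)/(6·1)=221/285, b=Δ4−h4·(2M4+M5)/6=157/285
t_q=5/2 → seg 1, τ=3/2; S=1+298/285·τ+-557/190·τ²+803/1140·τ³=-5017/3040

  seg 0: a=-2 b=2267/570 c=0 d=-557/570
  seg 1: a=1 b=298/285 c=-557/190 d=803/1140
  seg 2: a=-3 b=-127/57 c=123/95 d=-94/855
  seg 3: a=-1 b=733/285 c=29/95 d=-50/57
  seg 4: a=1 b=157/285 c=-221/95 d=221/285
S(5/2) = -5017/3040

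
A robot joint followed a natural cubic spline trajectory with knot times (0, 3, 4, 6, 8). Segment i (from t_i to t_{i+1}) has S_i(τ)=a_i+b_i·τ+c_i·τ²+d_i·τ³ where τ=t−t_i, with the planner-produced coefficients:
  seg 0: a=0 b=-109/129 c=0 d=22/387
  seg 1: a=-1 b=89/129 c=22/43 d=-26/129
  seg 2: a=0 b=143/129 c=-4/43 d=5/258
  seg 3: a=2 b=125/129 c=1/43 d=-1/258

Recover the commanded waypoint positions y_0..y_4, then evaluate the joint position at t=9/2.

y_0 = S_0(0) = a_0 = 0
y_1 = S_1(0) = a_1 = -1
y_2 = S_2(0) = a_2 = 0
y_3 = S_3(0) = a_3 = 2
y_4 = S_3(2) = 4
t_q=9/2 is in segment 2 (τ=1/2); S_2(τ)=367/688

y_0=0 y_1=-1 y_2=0 y_3=2 y_4=4
S(9/2) = 367/688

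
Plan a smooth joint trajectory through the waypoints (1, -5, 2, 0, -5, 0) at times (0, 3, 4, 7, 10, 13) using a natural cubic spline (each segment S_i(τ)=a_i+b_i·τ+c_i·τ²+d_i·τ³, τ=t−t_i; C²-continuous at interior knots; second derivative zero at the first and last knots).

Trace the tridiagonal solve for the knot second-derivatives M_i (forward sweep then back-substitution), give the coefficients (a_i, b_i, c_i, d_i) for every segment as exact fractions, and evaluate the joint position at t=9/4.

  seg 0: a=1 b=-4937/849 c=0 d=3239/7641
  seg 1: a=-5 b=4780/849 c=3239/849 d=-692/283
  seg 2: a=2 b=5030/849 c=-2989/849 d=3371/7641
  seg 3: a=0 b=-2791/849 c=382/849 d=230/7641
  seg 4: a=-5 b=191/849 c=204/283 d=-68/849
S(9/4) = -131411/18112

Δ: Δ0=-2, Δ1=7, Δ2=-2/3, Δ3=-5/3, Δ4=5/3
row 1: diag=8, rhs=54; c'=1/8, d'=27/4
row 2: denom=8−1·1/8=63/8; d'=(-46−1·27/4)/(63/8)=-422/63
row 3: denom=12−3·8/21=76/7; d'=(-6−3·-422/63)/(76/7)=74/57
row 4: denom=12−3·21/76=849/76; d'=(20−3·74/57)/(849/76)=408/283
back: M4=408/283
back: M3=74/57−21/76·408/283=764/849
back: M2=-422/63−8/21·764/849=-5978/849
back: M1=27/4−1/8·-5978/849=6478/849
M: M0=0, M1=6478/849, M2=-5978/849, M3=764/849, M4=408/283, M5=0
seg 0: a=1, c=M0/2=0, d=(M1−M0)/(6·3)=3239/7641, b=Δ0−h0·(2M0+M1)/6=-4937/849
seg 1: a=-5, c=M1/2=3239/849, d=(M2−M1)/(6·1)=-692/283, b=Δ1−h1·(2M1+M2)/6=4780/849
seg 2: a=2, c=M2/2=-2989/849, d=(M3−M2)/(6·3)=3371/7641, b=Δ2−h2·(2M2+M3)/6=5030/849
seg 3: a=0, c=M3/2=382/849, d=(M4−M3)/(6·3)=230/7641, b=Δ3−h3·(2M3+M4)/6=-2791/849
seg 4: a=-5, c=M4/2=204/283, d=(M5−M4)/(6·3)=-68/849, b=Δ4−h4·(2M4+M5)/6=191/849
t_q=9/4 → seg 0, τ=9/4; S=1+-4937/849·τ+0·τ²+3239/7641·τ³=-131411/18112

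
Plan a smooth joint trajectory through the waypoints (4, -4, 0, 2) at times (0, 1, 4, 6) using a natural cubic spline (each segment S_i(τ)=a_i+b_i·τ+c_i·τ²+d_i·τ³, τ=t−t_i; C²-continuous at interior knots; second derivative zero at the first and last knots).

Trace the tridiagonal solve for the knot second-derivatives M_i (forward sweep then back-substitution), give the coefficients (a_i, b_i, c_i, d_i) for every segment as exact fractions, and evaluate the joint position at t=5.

Δ: Δ0=-8, Δ1=4/3, Δ2=1
row 1: diag=8, rhs=56; c'=3/8, d'=7
row 2: denom=10−3·3/8=71/8; d'=(-2−3·7)/(71/8)=-184/71
back: M2=-184/71
back: M1=7−3/8·-184/71=566/71
M: M0=0, M1=566/71, M2=-184/71, M3=0
seg 0: a=4, c=M0/2=0, d=(M1−M0)/(6·1)=283/213, b=Δ0−h0·(2M0+M1)/6=-1987/213
seg 1: a=-4, c=M1/2=283/71, d=(M2−M1)/(6·3)=-125/213, b=Δ1−h1·(2M1+M2)/6=-1138/213
seg 2: a=0, c=M2/2=-92/71, d=(M3−M2)/(6·2)=46/213, b=Δ2−h2·(2M2+M3)/6=581/213
t_q=5 → seg 2, τ=1; S=0+581/213·τ+-92/71·τ²+46/213·τ³=117/71

  seg 0: a=4 b=-1987/213 c=0 d=283/213
  seg 1: a=-4 b=-1138/213 c=283/71 d=-125/213
  seg 2: a=0 b=581/213 c=-92/71 d=46/213
S(5) = 117/71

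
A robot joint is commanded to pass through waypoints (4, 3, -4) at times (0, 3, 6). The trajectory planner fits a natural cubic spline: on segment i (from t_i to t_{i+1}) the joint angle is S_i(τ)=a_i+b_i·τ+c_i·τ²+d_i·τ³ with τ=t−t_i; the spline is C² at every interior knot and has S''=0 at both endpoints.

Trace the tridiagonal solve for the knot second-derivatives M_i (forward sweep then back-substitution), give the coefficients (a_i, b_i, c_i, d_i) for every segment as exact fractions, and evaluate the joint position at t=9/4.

Δ: Δ0=-1/3, Δ1=-7/3
row 1: diag=12, rhs=-12; c'=1/4, d'=-1
back: M1=-1
M: M0=0, M1=-1, M2=0
seg 0: a=4, c=M0/2=0, d=(M1−M0)/(6·3)=-1/18, b=Δ0−h0·(2M0+M1)/6=1/6
seg 1: a=3, c=M1/2=-1/2, d=(M2−M1)/(6·3)=1/18, b=Δ1−h1·(2M1+M2)/6=-4/3
t_q=9/4 → seg 0, τ=9/4; S=4+1/6·τ+0·τ²+-1/18·τ³=479/128

  seg 0: a=4 b=1/6 c=0 d=-1/18
  seg 1: a=3 b=-4/3 c=-1/2 d=1/18
S(9/4) = 479/128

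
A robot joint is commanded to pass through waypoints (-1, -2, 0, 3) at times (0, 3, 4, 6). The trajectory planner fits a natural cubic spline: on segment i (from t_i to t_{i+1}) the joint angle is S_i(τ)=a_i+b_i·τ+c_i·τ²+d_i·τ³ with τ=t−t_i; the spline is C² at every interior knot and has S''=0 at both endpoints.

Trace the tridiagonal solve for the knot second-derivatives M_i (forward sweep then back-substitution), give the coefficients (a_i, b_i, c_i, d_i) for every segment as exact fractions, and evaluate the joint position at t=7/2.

  seg 0: a=-1 b=-355/282 c=0 d=29/282
  seg 1: a=-2 b=214/141 c=87/94 d=-125/282
  seg 2: a=0 b=575/282 c=-19/47 d=19/282
S(7/2) = -801/752

Δ: Δ0=-1/3, Δ1=2, Δ2=3/2
row 1: diag=8, rhs=14; c'=1/8, d'=7/4
row 2: denom=6−1·1/8=47/8; d'=(-3−1·7/4)/(47/8)=-38/47
back: M2=-38/47
back: M1=7/4−1/8·-38/47=87/47
M: M0=0, M1=87/47, M2=-38/47, M3=0
seg 0: a=-1, c=M0/2=0, d=(M1−M0)/(6·3)=29/282, b=Δ0−h0·(2M0+M1)/6=-355/282
seg 1: a=-2, c=M1/2=87/94, d=(M2−M1)/(6·1)=-125/282, b=Δ1−h1·(2M1+M2)/6=214/141
seg 2: a=0, c=M2/2=-19/47, d=(M3−M2)/(6·2)=19/282, b=Δ2−h2·(2M2+M3)/6=575/282
t_q=7/2 → seg 1, τ=1/2; S=-2+214/141·τ+87/94·τ²+-125/282·τ³=-801/752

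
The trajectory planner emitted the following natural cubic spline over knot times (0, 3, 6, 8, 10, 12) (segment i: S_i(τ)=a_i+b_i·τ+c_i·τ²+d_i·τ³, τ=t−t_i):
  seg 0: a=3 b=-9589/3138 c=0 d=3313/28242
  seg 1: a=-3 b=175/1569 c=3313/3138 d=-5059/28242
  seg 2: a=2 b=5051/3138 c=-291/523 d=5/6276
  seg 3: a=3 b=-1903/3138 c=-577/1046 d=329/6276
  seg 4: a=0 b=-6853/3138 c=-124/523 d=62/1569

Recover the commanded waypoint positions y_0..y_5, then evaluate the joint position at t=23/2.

y_0 = S_0(0) = a_0 = 3
y_1 = S_1(0) = a_1 = -3
y_2 = S_2(0) = a_2 = 2
y_3 = S_3(0) = a_3 = 3
y_4 = S_4(0) = a_4 = 0
y_5 = S_4(2) = -5
t_q=23/2 is in segment 4 (τ=3/2); S_4(τ)=-3845/1046

y_0=3 y_1=-3 y_2=2 y_3=3 y_4=0 y_5=-5
S(23/2) = -3845/1046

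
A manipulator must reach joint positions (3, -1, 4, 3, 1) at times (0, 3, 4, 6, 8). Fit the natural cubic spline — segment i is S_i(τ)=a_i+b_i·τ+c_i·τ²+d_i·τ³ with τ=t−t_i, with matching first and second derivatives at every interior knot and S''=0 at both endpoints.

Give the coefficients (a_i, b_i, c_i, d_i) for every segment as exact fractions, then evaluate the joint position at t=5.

  seg 0: a=3 b=-4271/1032 c=0 d=965/3096
  seg 1: a=-1 b=2207/516 c=965/344 d=-2149/1032
  seg 2: a=4 b=3757/1032 c=-148/43 d=2831/4128
  seg 3: a=3 b=-979/516 c=463/688 d=-463/4128
S(5) = 6721/1376

Δ: Δ0=-4/3, Δ1=5, Δ2=-1/2, Δ3=-1
row 1: diag=8, rhs=38; c'=1/8, d'=19/4
row 2: denom=6−1·1/8=47/8; d'=(-33−1·19/4)/(47/8)=-302/47
row 3: denom=8−2·16/47=344/47; d'=(-3−2·-302/47)/(344/47)=463/344
back: M3=463/344
back: M2=-302/47−16/47·463/344=-296/43
back: M1=19/4−1/8·-296/43=965/172
M: M0=0, M1=965/172, M2=-296/43, M3=463/344, M4=0
seg 0: a=3, c=M0/2=0, d=(M1−M0)/(6·3)=965/3096, b=Δ0−h0·(2M0+M1)/6=-4271/1032
seg 1: a=-1, c=M1/2=965/344, d=(M2−M1)/(6·1)=-2149/1032, b=Δ1−h1·(2M1+M2)/6=2207/516
seg 2: a=4, c=M2/2=-148/43, d=(M3−M2)/(6·2)=2831/4128, b=Δ2−h2·(2M2+M3)/6=3757/1032
seg 3: a=3, c=M3/2=463/688, d=(M4−M3)/(6·2)=-463/4128, b=Δ3−h3·(2M3+M4)/6=-979/516
t_q=5 → seg 2, τ=1; S=4+3757/1032·τ+-148/43·τ²+2831/4128·τ³=6721/1376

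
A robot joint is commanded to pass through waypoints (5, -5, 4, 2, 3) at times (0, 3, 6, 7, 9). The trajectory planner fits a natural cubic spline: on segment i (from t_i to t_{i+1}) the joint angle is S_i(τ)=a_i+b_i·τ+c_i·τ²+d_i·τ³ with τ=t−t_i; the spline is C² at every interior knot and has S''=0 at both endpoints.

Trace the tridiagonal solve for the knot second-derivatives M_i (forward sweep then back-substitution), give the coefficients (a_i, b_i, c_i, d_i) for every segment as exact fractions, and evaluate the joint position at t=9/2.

Δ: Δ0=-10/3, Δ1=3, Δ2=-2, Δ3=1/2
row 1: diag=12, rhs=38; c'=1/4, d'=19/6
row 2: denom=8−3·1/4=29/4; d'=(-30−3·19/6)/(29/4)=-158/29
row 3: denom=6−1·4/29=170/29; d'=(15−1·-158/29)/(170/29)=593/170
back: M3=593/170
back: M2=-158/29−4/29·593/170=-504/85
back: M1=19/6−1/4·-504/85=2371/510
M: M0=0, M1=2371/510, M2=-504/85, M3=593/170, M4=0
seg 0: a=5, c=M0/2=0, d=(M1−M0)/(6·3)=2371/9180, b=Δ0−h0·(2M0+M1)/6=-5771/1020
seg 1: a=-5, c=M1/2=2371/1020, d=(M2−M1)/(6·3)=-1079/1836, b=Δ1−h1·(2M1+M2)/6=671/510
seg 2: a=4, c=M2/2=-252/85, d=(M3−M2)/(6·1)=1601/1020, b=Δ2−h2·(2M2+M3)/6=-617/1020
seg 3: a=2, c=M3/2=593/340, d=(M4−M3)/(6·2)=-593/2040, b=Δ3−h3·(2M3+M4)/6=-931/510
t_q=9/2 → seg 1, τ=3/2; S=-5+671/510·τ+2371/1020·τ²+-1079/1836·τ³=599/2720

  seg 0: a=5 b=-5771/1020 c=0 d=2371/9180
  seg 1: a=-5 b=671/510 c=2371/1020 d=-1079/1836
  seg 2: a=4 b=-617/1020 c=-252/85 d=1601/1020
  seg 3: a=2 b=-931/510 c=593/340 d=-593/2040
S(9/2) = 599/2720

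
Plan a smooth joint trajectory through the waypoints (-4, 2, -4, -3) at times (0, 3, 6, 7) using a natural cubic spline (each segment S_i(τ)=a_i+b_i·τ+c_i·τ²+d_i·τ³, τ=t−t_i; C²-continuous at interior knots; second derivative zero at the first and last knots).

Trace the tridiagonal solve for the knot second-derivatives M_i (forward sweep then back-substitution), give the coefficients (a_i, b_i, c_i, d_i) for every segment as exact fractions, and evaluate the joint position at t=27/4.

  seg 0: a=-4 b=99/29 c=0 d=-41/261
  seg 1: a=2 b=-24/29 c=-41/29 d=89/261
  seg 2: a=-4 b=-3/29 c=48/29 d=-16/29
S(27/4) = -98/29

Δ: Δ0=2, Δ1=-2, Δ2=1
row 1: diag=12, rhs=-24; c'=1/4, d'=-2
row 2: denom=8−3·1/4=29/4; d'=(18−3·-2)/(29/4)=96/29
back: M2=96/29
back: M1=-2−1/4·96/29=-82/29
M: M0=0, M1=-82/29, M2=96/29, M3=0
seg 0: a=-4, c=M0/2=0, d=(M1−M0)/(6·3)=-41/261, b=Δ0−h0·(2M0+M1)/6=99/29
seg 1: a=2, c=M1/2=-41/29, d=(M2−M1)/(6·3)=89/261, b=Δ1−h1·(2M1+M2)/6=-24/29
seg 2: a=-4, c=M2/2=48/29, d=(M3−M2)/(6·1)=-16/29, b=Δ2−h2·(2M2+M3)/6=-3/29
t_q=27/4 → seg 2, τ=3/4; S=-4+-3/29·τ+48/29·τ²+-16/29·τ³=-98/29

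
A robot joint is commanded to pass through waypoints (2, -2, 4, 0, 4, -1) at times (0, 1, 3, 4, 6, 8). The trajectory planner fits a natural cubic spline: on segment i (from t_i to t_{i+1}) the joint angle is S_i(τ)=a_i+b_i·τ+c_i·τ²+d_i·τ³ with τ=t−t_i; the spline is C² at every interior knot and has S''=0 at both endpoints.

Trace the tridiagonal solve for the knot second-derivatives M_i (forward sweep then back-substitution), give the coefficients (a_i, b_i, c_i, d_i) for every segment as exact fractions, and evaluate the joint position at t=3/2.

  seg 0: a=2 b=-3981/680 c=0 d=1261/680
  seg 1: a=-2 b=-99/340 c=3783/680 d=-333/170
  seg 2: a=4 b=-105/68 c=-4209/680 d=2539/680
  seg 3: a=0 b=-1851/680 c=426/85 d=-721/544
  seg 4: a=4 b=483/340 c=-3999/1360 d=1333/2720
S(3/2) = -2719/2720

Δ: Δ0=-4, Δ1=3, Δ2=-4, Δ3=2, Δ4=-5/2
row 1: diag=6, rhs=42; c'=1/3, d'=7
row 2: denom=6−2·1/3=16/3; d'=(-42−2·7)/(16/3)=-21/2
row 3: denom=6−1·3/16=93/16; d'=(36−1·-21/2)/(93/16)=8
row 4: denom=8−2·32/93=680/93; d'=(-27−2·8)/(680/93)=-3999/680
back: M4=-3999/680
back: M3=8−32/93·-3999/680=852/85
back: M2=-21/2−3/16·852/85=-4209/340
back: M1=7−1/3·-4209/340=3783/340
M: M0=0, M1=3783/340, M2=-4209/340, M3=852/85, M4=-3999/680, M5=0
seg 0: a=2, c=M0/2=0, d=(M1−M0)/(6·1)=1261/680, b=Δ0−h0·(2M0+M1)/6=-3981/680
seg 1: a=-2, c=M1/2=3783/680, d=(M2−M1)/(6·2)=-333/170, b=Δ1−h1·(2M1+M2)/6=-99/340
seg 2: a=4, c=M2/2=-4209/680, d=(M3−M2)/(6·1)=2539/680, b=Δ2−h2·(2M2+M3)/6=-105/68
seg 3: a=0, c=M3/2=426/85, d=(M4−M3)/(6·2)=-721/544, b=Δ3−h3·(2M3+M4)/6=-1851/680
seg 4: a=4, c=M4/2=-3999/1360, d=(M5−M4)/(6·2)=1333/2720, b=Δ4−h4·(2M4+M5)/6=483/340
t_q=3/2 → seg 1, τ=1/2; S=-2+-99/340·τ+3783/680·τ²+-333/170·τ³=-2719/2720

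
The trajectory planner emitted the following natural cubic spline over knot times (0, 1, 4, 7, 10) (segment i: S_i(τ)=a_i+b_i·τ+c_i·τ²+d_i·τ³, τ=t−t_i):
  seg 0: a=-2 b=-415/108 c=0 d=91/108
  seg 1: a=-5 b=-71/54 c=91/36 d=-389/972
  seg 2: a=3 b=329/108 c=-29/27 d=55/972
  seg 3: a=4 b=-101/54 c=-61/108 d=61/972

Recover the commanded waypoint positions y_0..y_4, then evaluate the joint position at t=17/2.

y_0 = S_0(0) = a_0 = -2
y_1 = S_1(0) = a_1 = -5
y_2 = S_2(0) = a_2 = 3
y_3 = S_3(0) = a_3 = 4
y_4 = S_3(3) = -5
t_q=17/2 is in segment 3 (τ=3/2); S_3(τ)=13/96

y_0=-2 y_1=-5 y_2=3 y_3=4 y_4=-5
S(17/2) = 13/96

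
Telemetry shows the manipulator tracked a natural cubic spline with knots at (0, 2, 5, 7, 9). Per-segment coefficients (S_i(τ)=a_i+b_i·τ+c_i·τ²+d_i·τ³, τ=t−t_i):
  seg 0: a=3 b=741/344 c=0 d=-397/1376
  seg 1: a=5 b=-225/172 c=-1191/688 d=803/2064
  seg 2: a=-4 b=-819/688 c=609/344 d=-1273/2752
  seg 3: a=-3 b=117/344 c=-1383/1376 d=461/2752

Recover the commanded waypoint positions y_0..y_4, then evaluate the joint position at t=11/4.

y_0 = S_0(0) = a_0 = 3
y_1 = S_1(0) = a_1 = 5
y_2 = S_2(0) = a_2 = -4
y_3 = S_3(0) = a_3 = -3
y_4 = S_3(2) = -5
t_q=11/4 is in segment 1 (τ=3/4); S_1(τ)=141311/44032

y_0=3 y_1=5 y_2=-4 y_3=-3 y_4=-5
S(11/4) = 141311/44032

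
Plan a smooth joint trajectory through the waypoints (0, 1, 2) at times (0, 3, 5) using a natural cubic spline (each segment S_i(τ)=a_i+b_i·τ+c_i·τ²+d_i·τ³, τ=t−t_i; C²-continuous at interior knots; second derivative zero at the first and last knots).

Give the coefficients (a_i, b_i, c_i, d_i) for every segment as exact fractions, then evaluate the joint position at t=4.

Δ: Δ0=1/3, Δ1=1/2
row 1: diag=10, rhs=1; c'=1/5, d'=1/10
back: M1=1/10
M: M0=0, M1=1/10, M2=0
seg 0: a=0, c=M0/2=0, d=(M1−M0)/(6·3)=1/180, b=Δ0−h0·(2M0+M1)/6=17/60
seg 1: a=1, c=M1/2=1/20, d=(M2−M1)/(6·2)=-1/120, b=Δ1−h1·(2M1+M2)/6=13/30
t_q=4 → seg 1, τ=1; S=1+13/30·τ+1/20·τ²+-1/120·τ³=59/40

  seg 0: a=0 b=17/60 c=0 d=1/180
  seg 1: a=1 b=13/30 c=1/20 d=-1/120
S(4) = 59/40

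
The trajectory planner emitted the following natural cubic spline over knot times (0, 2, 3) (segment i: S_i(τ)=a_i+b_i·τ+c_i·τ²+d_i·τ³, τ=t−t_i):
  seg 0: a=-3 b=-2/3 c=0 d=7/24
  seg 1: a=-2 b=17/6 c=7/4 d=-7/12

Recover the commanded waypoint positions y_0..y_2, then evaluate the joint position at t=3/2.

y_0 = S_0(0) = a_0 = -3
y_1 = S_1(0) = a_1 = -2
y_2 = S_1(1) = 2
t_q=3/2 is in segment 0 (τ=3/2); S_0(τ)=-193/64

y_0=-3 y_1=-2 y_2=2
S(3/2) = -193/64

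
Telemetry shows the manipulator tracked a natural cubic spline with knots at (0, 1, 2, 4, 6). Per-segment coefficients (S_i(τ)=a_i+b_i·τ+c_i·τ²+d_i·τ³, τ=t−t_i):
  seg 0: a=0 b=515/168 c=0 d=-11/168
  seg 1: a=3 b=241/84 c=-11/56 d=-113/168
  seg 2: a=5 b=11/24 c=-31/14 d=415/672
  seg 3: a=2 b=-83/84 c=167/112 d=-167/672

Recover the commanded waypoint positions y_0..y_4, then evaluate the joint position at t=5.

y_0=0 y_1=3 y_2=5 y_3=2 y_4=4
S(5) = 505/224

y_0 = S_0(0) = a_0 = 0
y_1 = S_1(0) = a_1 = 3
y_2 = S_2(0) = a_2 = 5
y_3 = S_3(0) = a_3 = 2
y_4 = S_3(2) = 4
t_q=5 is in segment 3 (τ=1); S_3(τ)=505/224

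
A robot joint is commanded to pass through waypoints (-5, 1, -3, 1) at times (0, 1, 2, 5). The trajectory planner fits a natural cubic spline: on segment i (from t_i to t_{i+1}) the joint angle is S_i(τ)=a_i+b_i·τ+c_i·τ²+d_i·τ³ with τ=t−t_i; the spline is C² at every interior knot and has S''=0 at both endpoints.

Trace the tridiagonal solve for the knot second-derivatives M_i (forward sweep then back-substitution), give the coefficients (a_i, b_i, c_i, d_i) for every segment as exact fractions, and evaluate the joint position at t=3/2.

  seg 0: a=-5 b=814/93 c=0 d=-256/93
  seg 1: a=1 b=46/93 c=-256/31 d=350/93
  seg 2: a=-3 b=-440/93 c=94/31 d=-94/279
S(3/2) = -43/124

Δ: Δ0=6, Δ1=-4, Δ2=4/3
row 1: diag=4, rhs=-60; c'=1/4, d'=-15
row 2: denom=8−1·1/4=31/4; d'=(32−1·-15)/(31/4)=188/31
back: M2=188/31
back: M1=-15−1/4·188/31=-512/31
M: M0=0, M1=-512/31, M2=188/31, M3=0
seg 0: a=-5, c=M0/2=0, d=(M1−M0)/(6·1)=-256/93, b=Δ0−h0·(2M0+M1)/6=814/93
seg 1: a=1, c=M1/2=-256/31, d=(M2−M1)/(6·1)=350/93, b=Δ1−h1·(2M1+M2)/6=46/93
seg 2: a=-3, c=M2/2=94/31, d=(M3−M2)/(6·3)=-94/279, b=Δ2−h2·(2M2+M3)/6=-440/93
t_q=3/2 → seg 1, τ=1/2; S=1+46/93·τ+-256/31·τ²+350/93·τ³=-43/124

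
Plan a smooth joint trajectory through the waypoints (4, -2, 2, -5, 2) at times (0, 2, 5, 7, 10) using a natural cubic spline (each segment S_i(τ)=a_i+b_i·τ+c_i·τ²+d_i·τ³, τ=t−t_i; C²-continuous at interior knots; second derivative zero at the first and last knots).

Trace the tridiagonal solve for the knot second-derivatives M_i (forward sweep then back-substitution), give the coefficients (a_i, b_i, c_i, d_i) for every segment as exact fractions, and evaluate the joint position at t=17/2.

  seg 0: a=4 b=-1901/435 c=0 d=149/435
  seg 1: a=-2 b=-113/435 c=298/145 d=-221/435
  seg 2: a=2 b=-716/435 c=-73/29 d=2767/3480
  seg 3: a=-5 b=-1891/870 c=1307/580 d=-1307/5220
S(17/2) = -18723/4640

Δ: Δ0=-3, Δ1=4/3, Δ2=-7/2, Δ3=7/3
row 1: diag=10, rhs=26; c'=3/10, d'=13/5
row 2: denom=10−3·3/10=91/10; d'=(-29−3·13/5)/(91/10)=-368/91
row 3: denom=10−2·20/91=870/91; d'=(35−2·-368/91)/(870/91)=1307/290
back: M3=1307/290
back: M2=-368/91−20/91·1307/290=-146/29
back: M1=13/5−3/10·-146/29=596/145
M: M0=0, M1=596/145, M2=-146/29, M3=1307/290, M4=0
seg 0: a=4, c=M0/2=0, d=(M1−M0)/(6·2)=149/435, b=Δ0−h0·(2M0+M1)/6=-1901/435
seg 1: a=-2, c=M1/2=298/145, d=(M2−M1)/(6·3)=-221/435, b=Δ1−h1·(2M1+M2)/6=-113/435
seg 2: a=2, c=M2/2=-73/29, d=(M3−M2)/(6·2)=2767/3480, b=Δ2−h2·(2M2+M3)/6=-716/435
seg 3: a=-5, c=M3/2=1307/580, d=(M4−M3)/(6·3)=-1307/5220, b=Δ3−h3·(2M3+M4)/6=-1891/870
t_q=17/2 → seg 3, τ=3/2; S=-5+-1891/870·τ+1307/580·τ²+-1307/5220·τ³=-18723/4640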